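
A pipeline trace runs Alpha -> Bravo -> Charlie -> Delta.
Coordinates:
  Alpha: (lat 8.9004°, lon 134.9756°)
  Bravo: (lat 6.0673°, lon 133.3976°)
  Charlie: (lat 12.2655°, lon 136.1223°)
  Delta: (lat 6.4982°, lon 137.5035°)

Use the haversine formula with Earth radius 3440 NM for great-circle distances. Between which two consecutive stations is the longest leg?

Leg distances:
Alpha→Bravo: 194.3 NM
Bravo→Charlie: 405.6 NM
Charlie→Delta: 355.8 NM
The longest leg is Bravo–Charlie at 405.6 NM.

Bravo–Charlie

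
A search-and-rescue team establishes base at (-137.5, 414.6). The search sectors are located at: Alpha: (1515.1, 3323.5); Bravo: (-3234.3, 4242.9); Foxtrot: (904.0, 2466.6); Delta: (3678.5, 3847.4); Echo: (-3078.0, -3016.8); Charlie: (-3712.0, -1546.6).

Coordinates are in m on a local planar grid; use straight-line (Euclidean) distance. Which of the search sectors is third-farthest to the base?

Echo

Distances from the base ((-137.5, 414.6)):
Delta: 5132.8 m
Bravo: 4924.0 m
Echo: 4519.0 m
Charlie: 4077.2 m
Alpha: 3345.6 m
Foxtrot: 2301.2 m
The third-farthest is Echo at 4519.0 m.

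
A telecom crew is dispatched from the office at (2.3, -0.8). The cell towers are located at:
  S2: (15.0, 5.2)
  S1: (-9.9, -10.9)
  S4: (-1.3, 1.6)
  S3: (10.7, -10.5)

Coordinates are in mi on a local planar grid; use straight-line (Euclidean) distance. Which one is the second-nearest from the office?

S3

Distances from the office ((2.3, -0.8)):
S4: 4.3 mi
S3: 12.8 mi
S2: 14.0 mi
S1: 15.8 mi
The second-nearest is S3 at 12.8 mi.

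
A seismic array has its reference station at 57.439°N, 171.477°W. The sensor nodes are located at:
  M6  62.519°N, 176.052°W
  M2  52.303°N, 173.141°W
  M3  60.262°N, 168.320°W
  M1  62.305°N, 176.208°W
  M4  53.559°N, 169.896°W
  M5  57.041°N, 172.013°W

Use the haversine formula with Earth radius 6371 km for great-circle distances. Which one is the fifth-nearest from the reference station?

Distances from the reference station (57.439°N, 171.477°W):
M5: 54.8 km
M3: 362.5 km
M4: 442.7 km
M2: 580.9 km
M1: 601.7 km
M6: 619.2 km
The fifth-nearest is M1 at 601.7 km.

M1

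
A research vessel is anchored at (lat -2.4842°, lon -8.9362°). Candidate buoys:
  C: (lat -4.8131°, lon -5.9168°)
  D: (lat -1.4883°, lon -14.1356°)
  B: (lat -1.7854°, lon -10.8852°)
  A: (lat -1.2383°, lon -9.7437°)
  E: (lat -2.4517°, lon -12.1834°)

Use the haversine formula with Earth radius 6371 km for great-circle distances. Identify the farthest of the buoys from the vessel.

D

Distances from the vessel ((lat -2.4842°, lon -8.9362°)):
D: 588.3 km
C: 423.5 km
E: 360.8 km
B: 230.1 km
A: 165.1 km
The farthest is D at 588.3 km.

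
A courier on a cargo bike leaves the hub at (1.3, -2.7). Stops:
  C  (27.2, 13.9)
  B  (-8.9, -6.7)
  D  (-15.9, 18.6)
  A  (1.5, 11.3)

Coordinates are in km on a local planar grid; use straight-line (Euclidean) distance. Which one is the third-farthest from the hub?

Distance to each, sorted:
C: 30.8 km
D: 27.4 km
A: 14.0 km
B: 11.0 km
The third-farthest is A at 14.0 km.

A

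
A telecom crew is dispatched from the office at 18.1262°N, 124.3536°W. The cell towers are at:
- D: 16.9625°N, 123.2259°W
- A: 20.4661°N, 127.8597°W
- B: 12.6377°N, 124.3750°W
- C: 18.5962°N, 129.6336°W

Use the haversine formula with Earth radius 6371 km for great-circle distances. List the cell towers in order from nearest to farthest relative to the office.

D, A, C, B

Distance from the office at 18.1262°N, 124.3536°W to each:
D 16.9625°N, 123.2259°W: 176.2 km
A 20.4661°N, 127.8597°W: 450.6 km
C 18.5962°N, 129.6336°W: 559.6 km
B 12.6377°N, 124.3750°W: 610.3 km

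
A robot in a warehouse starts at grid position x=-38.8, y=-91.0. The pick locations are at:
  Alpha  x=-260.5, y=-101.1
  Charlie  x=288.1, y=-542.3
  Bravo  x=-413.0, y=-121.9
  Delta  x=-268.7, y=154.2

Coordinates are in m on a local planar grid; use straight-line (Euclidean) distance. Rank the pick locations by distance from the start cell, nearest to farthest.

Computing each straight-line distance from x=-38.8, y=-91.0:
Alpha x=-260.5, y=-101.1: 221.9 m
Delta x=-268.7, y=154.2: 336.1 m
Bravo x=-413.0, y=-121.9: 375.5 m
Charlie x=288.1, y=-542.3: 557.3 m

Alpha, Delta, Bravo, Charlie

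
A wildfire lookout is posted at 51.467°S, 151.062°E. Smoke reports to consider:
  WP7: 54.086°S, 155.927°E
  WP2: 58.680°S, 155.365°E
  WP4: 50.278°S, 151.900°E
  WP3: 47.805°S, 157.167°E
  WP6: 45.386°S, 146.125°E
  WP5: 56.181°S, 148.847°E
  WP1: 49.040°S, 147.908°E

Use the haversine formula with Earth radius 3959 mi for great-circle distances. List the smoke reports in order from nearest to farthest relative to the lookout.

Computing each great-circle distance from 51.467°S, 151.062°E:
WP4 50.278°S, 151.900°E: 89.9 mi
WP1 49.040°S, 147.908°E: 218.0 mi
WP7 54.086°S, 155.927°E: 272.1 mi
WP5 56.181°S, 148.847°E: 338.0 mi
WP3 47.805°S, 157.167°E: 372.1 mi
WP6 45.386°S, 146.125°E: 477.0 mi
WP2 58.680°S, 155.365°E: 526.4 mi

WP4, WP1, WP7, WP5, WP3, WP6, WP2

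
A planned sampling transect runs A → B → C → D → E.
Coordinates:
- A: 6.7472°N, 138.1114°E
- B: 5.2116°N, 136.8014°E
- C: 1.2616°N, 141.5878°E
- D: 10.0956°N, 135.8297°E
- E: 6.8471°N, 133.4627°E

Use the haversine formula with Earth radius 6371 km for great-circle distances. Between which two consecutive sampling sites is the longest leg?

Leg distances:
A→B: 223.9 km
B→C: 689.3 km
C→D: 1170.5 km
D→E: 445.2 km
The longest leg is C–D at 1170.5 km.

C–D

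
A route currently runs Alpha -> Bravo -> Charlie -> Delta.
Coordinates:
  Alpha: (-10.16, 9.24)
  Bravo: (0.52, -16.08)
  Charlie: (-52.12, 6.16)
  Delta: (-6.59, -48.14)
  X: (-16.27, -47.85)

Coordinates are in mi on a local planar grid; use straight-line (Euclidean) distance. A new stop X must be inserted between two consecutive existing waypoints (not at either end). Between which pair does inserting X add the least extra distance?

between Charlie and Delta

Added distance for inserting X between each consecutive pair:
Alpha–Bravo: 65.9 mi
Bravo–Charlie: 43.6 mi
Charlie–Delta: 3.6 mi
Smallest added distance is 3.6 mi, inserting between Charlie and Delta.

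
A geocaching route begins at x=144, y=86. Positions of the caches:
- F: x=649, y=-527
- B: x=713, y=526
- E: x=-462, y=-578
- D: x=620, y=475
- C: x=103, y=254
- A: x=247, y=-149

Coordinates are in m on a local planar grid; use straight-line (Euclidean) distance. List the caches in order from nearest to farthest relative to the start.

C, A, D, B, F, E

Distance from the start at x=144, y=86 to each:
C x=103, y=254: 172.9 m
A x=247, y=-149: 256.6 m
D x=620, y=475: 614.7 m
B x=713, y=526: 719.3 m
F x=649, y=-527: 794.2 m
E x=-462, y=-578: 899.0 m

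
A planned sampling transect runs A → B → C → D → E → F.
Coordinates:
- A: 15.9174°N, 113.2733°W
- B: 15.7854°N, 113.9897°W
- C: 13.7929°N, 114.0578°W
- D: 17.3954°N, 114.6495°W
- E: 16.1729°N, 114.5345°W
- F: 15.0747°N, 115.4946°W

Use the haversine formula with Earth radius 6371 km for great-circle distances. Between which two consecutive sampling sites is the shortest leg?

Leg distances:
A→B: 78.0 km
B→C: 221.7 km
C→D: 405.6 km
D→E: 136.5 km
E→F: 159.6 km
The shortest leg is A–B at 78.0 km.

A–B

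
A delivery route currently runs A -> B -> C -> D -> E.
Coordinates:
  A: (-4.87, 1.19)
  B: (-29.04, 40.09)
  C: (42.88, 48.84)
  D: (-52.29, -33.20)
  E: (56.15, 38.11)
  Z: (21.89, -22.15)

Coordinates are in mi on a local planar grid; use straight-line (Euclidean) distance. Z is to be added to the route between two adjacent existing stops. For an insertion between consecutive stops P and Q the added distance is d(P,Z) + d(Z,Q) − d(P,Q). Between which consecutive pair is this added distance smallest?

Added distance for inserting Z between each consecutive pair:
A–B: 70.1 mi
B–C: 82.0 mi
C–D: 23.4 mi
D–E: 14.5 mi
Smallest added distance is 14.5 mi, inserting between D and E.

between D and E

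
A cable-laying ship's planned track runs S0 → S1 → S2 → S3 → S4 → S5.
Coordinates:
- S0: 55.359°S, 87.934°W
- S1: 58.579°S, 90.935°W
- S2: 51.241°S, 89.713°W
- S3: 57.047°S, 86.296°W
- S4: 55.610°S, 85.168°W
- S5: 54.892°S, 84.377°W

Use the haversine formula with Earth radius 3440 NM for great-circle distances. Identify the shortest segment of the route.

S4–S5

Leg distances:
S0→S1: 216.8 NM
S1→S2: 442.6 NM
S2→S3: 368.6 NM
S3→S4: 94.1 NM
S4→S5: 50.9 NM
The shortest leg is S4–S5 at 50.9 NM.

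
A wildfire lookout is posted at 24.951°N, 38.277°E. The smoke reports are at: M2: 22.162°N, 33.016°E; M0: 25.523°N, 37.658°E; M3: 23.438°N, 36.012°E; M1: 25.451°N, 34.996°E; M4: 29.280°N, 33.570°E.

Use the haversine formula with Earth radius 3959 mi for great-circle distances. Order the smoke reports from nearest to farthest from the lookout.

Distance from the lookout at 24.951°N, 38.277°E to each:
M0 25.523°N, 37.658°E: 55.3 mi
M3 23.438°N, 36.012°E: 176.9 mi
M1 25.451°N, 34.996°E: 208.0 mi
M2 22.162°N, 33.016°E: 384.9 mi
M4 29.280°N, 33.570°E: 416.2 mi

M0, M3, M1, M2, M4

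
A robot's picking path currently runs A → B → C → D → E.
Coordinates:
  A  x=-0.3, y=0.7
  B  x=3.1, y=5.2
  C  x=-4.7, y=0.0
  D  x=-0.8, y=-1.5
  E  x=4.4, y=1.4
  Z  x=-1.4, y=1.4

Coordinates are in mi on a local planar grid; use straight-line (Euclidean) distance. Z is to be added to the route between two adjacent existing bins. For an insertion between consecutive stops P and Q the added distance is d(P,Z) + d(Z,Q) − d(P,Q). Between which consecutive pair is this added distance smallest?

between B and C

Added distance for inserting Z between each consecutive pair:
A–B: 1.6 mi
B–C: 0.1 mi
C–D: 2.4 mi
D–E: 2.8 mi
Smallest added distance is 0.1 mi, inserting between B and C.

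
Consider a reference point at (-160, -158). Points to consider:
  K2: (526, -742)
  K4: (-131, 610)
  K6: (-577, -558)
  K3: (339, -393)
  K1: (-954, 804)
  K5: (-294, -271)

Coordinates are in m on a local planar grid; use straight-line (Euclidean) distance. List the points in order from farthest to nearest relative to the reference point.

Computing each straight-line distance from (-160, -158):
K1 (-954, 804): 1247.3 m
K2 (526, -742): 900.9 m
K4 (-131, 610): 768.5 m
K6 (-577, -558): 577.8 m
K3 (339, -393): 551.6 m
K5 (-294, -271): 175.3 m

K1, K2, K4, K6, K3, K5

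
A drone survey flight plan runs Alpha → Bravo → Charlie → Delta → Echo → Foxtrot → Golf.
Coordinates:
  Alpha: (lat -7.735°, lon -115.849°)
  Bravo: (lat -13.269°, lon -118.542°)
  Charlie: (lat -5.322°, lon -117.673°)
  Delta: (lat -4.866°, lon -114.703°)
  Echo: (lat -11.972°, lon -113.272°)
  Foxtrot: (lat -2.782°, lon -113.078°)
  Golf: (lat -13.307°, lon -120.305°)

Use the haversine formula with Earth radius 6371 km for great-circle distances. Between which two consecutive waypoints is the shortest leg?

Charlie–Delta

Leg distances:
Alpha→Bravo: 682.1 km
Bravo→Charlie: 888.8 km
Charlie→Delta: 332.8 km
Delta→Echo: 805.7 km
Echo→Foxtrot: 1022.1 km
Foxtrot→Golf: 1414.5 km
The shortest leg is Charlie–Delta at 332.8 km.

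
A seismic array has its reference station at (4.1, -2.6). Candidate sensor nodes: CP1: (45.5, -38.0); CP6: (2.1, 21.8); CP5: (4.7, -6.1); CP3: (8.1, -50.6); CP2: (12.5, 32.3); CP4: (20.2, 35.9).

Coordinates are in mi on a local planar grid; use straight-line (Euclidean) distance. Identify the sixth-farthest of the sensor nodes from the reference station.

Distances from the reference station ((4.1, -2.6)):
CP1: 54.5 mi
CP3: 48.2 mi
CP4: 41.7 mi
CP2: 35.9 mi
CP6: 24.5 mi
CP5: 3.6 mi
The sixth-farthest is CP5 at 3.6 mi.

CP5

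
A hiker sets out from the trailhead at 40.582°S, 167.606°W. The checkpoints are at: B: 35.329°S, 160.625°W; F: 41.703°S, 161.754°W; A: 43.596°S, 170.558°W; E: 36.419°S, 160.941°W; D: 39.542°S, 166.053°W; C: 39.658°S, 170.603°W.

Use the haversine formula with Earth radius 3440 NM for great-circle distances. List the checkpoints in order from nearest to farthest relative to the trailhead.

Distances from the trailhead:
D 39.542°S, 166.053°W: 94.8 NM
C 39.658°S, 170.603°W: 148.3 NM
A 43.596°S, 170.558°W: 223.7 NM
F 41.703°S, 161.754°W: 273.0 NM
E 36.419°S, 160.941°W: 400.5 NM
B 35.329°S, 160.625°W: 456.5 NM

D, C, A, F, E, B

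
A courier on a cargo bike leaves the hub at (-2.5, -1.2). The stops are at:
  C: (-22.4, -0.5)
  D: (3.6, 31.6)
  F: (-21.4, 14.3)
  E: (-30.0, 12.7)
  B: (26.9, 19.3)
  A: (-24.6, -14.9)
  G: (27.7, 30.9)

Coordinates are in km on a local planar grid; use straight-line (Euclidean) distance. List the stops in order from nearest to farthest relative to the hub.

Distances from the hub:
C (-22.4, -0.5): 19.9 km
F (-21.4, 14.3): 24.4 km
A (-24.6, -14.9): 26.0 km
E (-30.0, 12.7): 30.8 km
D (3.6, 31.6): 33.4 km
B (26.9, 19.3): 35.8 km
G (27.7, 30.9): 44.1 km

C, F, A, E, D, B, G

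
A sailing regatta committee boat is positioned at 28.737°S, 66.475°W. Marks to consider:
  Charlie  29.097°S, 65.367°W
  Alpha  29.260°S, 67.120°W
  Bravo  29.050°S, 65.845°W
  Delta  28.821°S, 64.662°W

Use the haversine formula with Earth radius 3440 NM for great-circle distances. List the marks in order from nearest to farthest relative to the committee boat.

Bravo, Alpha, Charlie, Delta

Computing each great-circle distance from 28.737°S, 66.475°W:
Bravo 29.050°S, 65.845°W: 38.1 NM
Alpha 29.260°S, 67.120°W: 46.2 NM
Charlie 29.097°S, 65.367°W: 62.1 NM
Delta 28.821°S, 64.662°W: 95.5 NM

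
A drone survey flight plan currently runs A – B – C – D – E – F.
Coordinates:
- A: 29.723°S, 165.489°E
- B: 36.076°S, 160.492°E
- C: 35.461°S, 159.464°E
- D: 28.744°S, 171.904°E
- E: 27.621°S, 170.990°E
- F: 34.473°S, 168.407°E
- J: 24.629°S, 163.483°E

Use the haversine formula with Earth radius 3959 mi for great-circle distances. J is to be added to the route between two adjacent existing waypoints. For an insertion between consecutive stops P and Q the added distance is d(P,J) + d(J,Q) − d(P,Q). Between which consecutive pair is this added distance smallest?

between C and D

Added distance for inserting J between each consecutive pair:
A–B: 657.7 mi
B–C: 1525.0 mi
C–D: 515.8 mi
D–E: 1006.2 mi
E–F: 753.4 mi
Smallest added distance is 515.8 mi, inserting between C and D.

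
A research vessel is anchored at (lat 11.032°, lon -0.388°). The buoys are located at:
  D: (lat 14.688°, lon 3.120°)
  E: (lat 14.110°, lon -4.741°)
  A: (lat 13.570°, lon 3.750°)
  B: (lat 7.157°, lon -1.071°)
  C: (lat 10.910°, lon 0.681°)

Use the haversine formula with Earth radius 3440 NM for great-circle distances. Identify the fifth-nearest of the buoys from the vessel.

E

Distance to each, sorted:
C: 63.4 NM
B: 236.1 NM
A: 286.6 NM
D: 300.5 NM
E: 315.0 NM
The fifth-nearest is E at 315.0 NM.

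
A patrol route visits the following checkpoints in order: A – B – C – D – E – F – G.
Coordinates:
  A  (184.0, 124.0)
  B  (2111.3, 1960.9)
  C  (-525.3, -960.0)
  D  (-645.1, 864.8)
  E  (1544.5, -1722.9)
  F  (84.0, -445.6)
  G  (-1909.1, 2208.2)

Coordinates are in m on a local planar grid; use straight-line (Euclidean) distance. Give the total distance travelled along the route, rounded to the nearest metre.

Leg distances:
A→B: 2662.5 m  (cumulative 2662.5 m)
B→C: 3934.9 m  (cumulative 6597.3 m)
C→D: 1828.7 m  (cumulative 8426.1 m)
D→E: 3389.8 m  (cumulative 11815.8 m)
E→F: 1940.2 m  (cumulative 13756.1 m)
F→G: 3318.9 m  (cumulative 17075.0 m)
Total route length ≈ 17075 m.

17075 m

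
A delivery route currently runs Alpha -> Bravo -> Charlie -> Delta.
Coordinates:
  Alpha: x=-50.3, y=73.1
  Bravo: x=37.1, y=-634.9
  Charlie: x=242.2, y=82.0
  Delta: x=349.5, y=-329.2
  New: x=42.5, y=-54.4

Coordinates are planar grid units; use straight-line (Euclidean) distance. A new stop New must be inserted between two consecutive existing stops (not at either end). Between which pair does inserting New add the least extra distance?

Added distance for inserting New between each consecutive pair:
Alpha–Bravo: 24.8
Bravo–Charlie: 76.7
Charlie–Delta: 228.9
Smallest added distance is 24.8, inserting between Alpha and Bravo.

between Alpha and Bravo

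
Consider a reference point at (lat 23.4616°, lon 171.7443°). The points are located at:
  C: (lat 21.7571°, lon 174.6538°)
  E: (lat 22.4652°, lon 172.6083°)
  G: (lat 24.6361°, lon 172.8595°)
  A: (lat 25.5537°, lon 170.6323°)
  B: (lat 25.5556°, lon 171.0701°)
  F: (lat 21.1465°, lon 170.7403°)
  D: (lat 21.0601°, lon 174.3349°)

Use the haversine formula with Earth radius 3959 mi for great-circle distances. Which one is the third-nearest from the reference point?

B

Distance to each, sorted:
E: 88.1 mi
G: 107.4 mi
B: 150.8 mi
A: 160.6 mi
F: 172.4 mi
C: 219.8 mi
D: 234.5 mi
The third-nearest is B at 150.8 mi.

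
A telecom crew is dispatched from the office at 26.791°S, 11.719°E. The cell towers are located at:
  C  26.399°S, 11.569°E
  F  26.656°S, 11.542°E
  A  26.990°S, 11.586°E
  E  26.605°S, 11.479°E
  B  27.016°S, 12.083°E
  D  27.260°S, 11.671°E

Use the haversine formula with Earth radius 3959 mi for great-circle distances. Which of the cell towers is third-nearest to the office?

E

Distance to each, sorted:
F: 14.4 mi
A: 16.0 mi
E: 19.6 mi
B: 27.3 mi
C: 28.6 mi
D: 32.5 mi
The third-nearest is E at 19.6 mi.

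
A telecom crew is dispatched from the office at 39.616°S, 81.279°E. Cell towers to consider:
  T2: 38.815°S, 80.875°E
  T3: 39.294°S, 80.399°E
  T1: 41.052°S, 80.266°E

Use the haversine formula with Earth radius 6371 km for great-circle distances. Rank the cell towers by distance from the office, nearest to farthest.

Distance from the office at 39.616°S, 81.279°E to each:
T3 39.294°S, 80.399°E: 83.6 km
T2 38.815°S, 80.875°E: 95.6 km
T1 41.052°S, 80.266°E: 181.3 km

T3, T2, T1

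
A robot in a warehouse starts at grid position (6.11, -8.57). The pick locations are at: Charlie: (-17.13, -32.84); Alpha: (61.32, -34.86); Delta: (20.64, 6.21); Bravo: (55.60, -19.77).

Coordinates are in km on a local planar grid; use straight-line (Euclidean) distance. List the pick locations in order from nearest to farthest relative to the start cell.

Delta, Charlie, Bravo, Alpha

Distance from the start cell at (6.11, -8.57) to each:
Delta (20.64, 6.21): 20.7 km
Charlie (-17.13, -32.84): 33.6 km
Bravo (55.60, -19.77): 50.7 km
Alpha (61.32, -34.86): 61.1 km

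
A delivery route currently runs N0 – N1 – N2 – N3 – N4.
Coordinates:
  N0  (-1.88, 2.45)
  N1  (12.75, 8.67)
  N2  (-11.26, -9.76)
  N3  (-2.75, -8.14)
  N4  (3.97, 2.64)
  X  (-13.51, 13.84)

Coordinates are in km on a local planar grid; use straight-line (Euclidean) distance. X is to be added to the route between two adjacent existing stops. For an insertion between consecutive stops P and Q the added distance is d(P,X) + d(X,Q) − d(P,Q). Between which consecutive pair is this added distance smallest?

Added distance for inserting X between each consecutive pair:
N0–N1: 27.1 km
N1–N2: 20.2 km
N2–N3: 39.5 km
N3–N4: 32.5 km
Smallest added distance is 20.2 km, inserting between N1 and N2.

between N1 and N2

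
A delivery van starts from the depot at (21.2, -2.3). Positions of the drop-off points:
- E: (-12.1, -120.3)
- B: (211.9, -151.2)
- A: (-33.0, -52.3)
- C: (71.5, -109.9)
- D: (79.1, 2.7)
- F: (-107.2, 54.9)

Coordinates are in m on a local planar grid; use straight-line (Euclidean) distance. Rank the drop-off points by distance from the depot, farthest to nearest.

Distances from the depot:
B (211.9, -151.2): 241.9 m
F (-107.2, 54.9): 140.6 m
E (-12.1, -120.3): 122.6 m
C (71.5, -109.9): 118.8 m
A (-33.0, -52.3): 73.7 m
D (79.1, 2.7): 58.1 m

B, F, E, C, A, D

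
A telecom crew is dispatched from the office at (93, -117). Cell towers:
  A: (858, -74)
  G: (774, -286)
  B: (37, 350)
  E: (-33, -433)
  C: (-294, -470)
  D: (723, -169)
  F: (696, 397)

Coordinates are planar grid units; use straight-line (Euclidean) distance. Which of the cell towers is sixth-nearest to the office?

A

Distances from the office ((93, -117)):
E: 340.2
B: 470.3
C: 523.8
D: 632.1
G: 701.7
A: 766.2
F: 792.3
The sixth-nearest is A at 766.2.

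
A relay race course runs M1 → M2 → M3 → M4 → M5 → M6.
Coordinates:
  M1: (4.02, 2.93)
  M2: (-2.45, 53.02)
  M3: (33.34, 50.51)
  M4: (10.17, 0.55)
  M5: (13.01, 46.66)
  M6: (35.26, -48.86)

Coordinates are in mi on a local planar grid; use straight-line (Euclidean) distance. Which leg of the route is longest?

M5–M6

Leg distances:
M1→M2: 50.5 mi
M2→M3: 35.9 mi
M3→M4: 55.1 mi
M4→M5: 46.2 mi
M5→M6: 98.1 mi
The longest leg is M5–M6 at 98.1 mi.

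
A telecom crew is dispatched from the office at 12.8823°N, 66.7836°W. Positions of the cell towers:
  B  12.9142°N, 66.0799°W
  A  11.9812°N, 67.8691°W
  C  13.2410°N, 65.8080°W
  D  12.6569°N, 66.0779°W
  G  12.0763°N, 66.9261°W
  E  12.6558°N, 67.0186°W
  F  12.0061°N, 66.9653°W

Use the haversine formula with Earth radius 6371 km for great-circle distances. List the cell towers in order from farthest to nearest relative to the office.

A, C, F, G, D, B, E

Computing each great-circle distance from 12.8823°N, 66.7836°W:
A 11.9812°N, 67.8691°W: 154.7 km
C 13.2410°N, 65.8080°W: 113.0 km
F 12.0061°N, 66.9653°W: 99.4 km
G 12.0763°N, 66.9261°W: 90.9 km
D 12.6569°N, 66.0779°W: 80.5 km
B 12.9142°N, 66.0799°W: 76.4 km
E 12.6558°N, 67.0186°W: 35.8 km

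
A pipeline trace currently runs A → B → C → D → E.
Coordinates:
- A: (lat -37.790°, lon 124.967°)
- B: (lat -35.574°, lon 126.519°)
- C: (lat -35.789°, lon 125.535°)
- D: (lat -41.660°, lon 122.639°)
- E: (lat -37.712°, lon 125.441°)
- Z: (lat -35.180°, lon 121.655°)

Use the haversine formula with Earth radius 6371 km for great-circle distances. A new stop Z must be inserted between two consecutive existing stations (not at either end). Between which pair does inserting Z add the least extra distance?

between C and D

Added distance for inserting Z between each consecutive pair:
A–B: 575.1 km
B–C: 708.8 km
C–D: 384.0 km
D–E: 665.8 km
Smallest added distance is 384.0 km, inserting between C and D.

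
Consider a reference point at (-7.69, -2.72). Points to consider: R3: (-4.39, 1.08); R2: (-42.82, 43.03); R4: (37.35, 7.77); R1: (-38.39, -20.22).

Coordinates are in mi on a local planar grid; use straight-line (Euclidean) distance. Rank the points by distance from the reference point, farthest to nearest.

Computing each straight-line distance from (-7.69, -2.72):
R2 (-42.82, 43.03): 57.7 mi
R4 (37.35, 7.77): 46.2 mi
R1 (-38.39, -20.22): 35.3 mi
R3 (-4.39, 1.08): 5.0 mi

R2, R4, R1, R3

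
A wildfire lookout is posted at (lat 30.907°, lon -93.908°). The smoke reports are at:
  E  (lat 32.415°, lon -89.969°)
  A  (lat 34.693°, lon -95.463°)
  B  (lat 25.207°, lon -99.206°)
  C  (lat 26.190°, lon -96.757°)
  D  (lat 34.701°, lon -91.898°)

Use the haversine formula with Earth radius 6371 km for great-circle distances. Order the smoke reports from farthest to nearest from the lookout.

Distance from the lookout at (lat 30.907°, lon -93.908°) to each:
B (lat 25.207°, lon -99.206°): 819.5 km
C (lat 26.190°, lon -96.757°): 593.7 km
D (lat 34.701°, lon -91.898°): 461.8 km
A (lat 34.693°, lon -95.463°): 445.3 km
E (lat 32.415°, lon -89.969°): 408.7 km

B, C, D, A, E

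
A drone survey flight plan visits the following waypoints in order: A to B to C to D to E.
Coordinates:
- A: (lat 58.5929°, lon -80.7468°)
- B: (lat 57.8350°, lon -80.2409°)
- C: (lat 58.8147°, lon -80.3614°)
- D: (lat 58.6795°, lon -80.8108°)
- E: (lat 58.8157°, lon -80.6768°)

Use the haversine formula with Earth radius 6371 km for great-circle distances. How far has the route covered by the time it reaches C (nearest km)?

198 km

Leg distances:
A→B: 89.3 km  (cumulative 89.3 km)
B→C: 109.2 km  (cumulative 198.5 km)
Cumulative distance at C ≈ 198 km.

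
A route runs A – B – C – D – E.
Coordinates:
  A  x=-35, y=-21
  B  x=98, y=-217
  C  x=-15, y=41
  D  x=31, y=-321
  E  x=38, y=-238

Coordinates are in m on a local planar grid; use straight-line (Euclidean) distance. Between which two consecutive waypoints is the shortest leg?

D–E

Leg distances:
A→B: 236.9 m
B→C: 281.7 m
C→D: 364.9 m
D→E: 83.3 m
The shortest leg is D–E at 83.3 m.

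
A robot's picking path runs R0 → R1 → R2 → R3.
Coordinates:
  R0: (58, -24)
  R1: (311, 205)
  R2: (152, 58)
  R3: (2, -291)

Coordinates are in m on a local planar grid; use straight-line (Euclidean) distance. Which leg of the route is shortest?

Leg distances:
R0→R1: 341.2 m
R1→R2: 216.5 m
R2→R3: 379.9 m
The shortest leg is R1–R2 at 216.5 m.

R1–R2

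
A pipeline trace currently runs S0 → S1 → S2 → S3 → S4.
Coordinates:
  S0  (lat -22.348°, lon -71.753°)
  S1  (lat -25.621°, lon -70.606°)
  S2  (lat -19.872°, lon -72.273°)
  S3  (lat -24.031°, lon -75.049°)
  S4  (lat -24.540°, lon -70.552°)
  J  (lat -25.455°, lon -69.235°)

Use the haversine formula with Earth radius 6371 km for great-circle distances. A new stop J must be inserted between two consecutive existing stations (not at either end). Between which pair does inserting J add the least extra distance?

Added distance for inserting J between each consecutive pair:
S0–S1: 186.6 km
S1–S2: 171.7 km
S2–S3: 758.8 km
S3–S4: 316.0 km
Smallest added distance is 171.7 km, inserting between S1 and S2.

between S1 and S2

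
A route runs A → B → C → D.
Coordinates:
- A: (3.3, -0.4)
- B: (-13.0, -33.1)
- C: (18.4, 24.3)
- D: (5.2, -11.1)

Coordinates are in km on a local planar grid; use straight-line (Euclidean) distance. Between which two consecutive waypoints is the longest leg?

B–C

Leg distances:
A→B: 36.5 km
B→C: 65.4 km
C→D: 37.8 km
The longest leg is B–C at 65.4 km.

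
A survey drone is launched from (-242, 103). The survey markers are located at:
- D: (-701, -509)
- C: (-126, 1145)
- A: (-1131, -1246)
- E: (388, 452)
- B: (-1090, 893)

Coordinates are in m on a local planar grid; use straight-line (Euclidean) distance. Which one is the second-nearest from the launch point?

Distance to each, sorted:
E: 720.2 m
D: 765.0 m
C: 1048.4 m
B: 1159.0 m
A: 1615.6 m
The second-nearest is D at 765.0 m.

D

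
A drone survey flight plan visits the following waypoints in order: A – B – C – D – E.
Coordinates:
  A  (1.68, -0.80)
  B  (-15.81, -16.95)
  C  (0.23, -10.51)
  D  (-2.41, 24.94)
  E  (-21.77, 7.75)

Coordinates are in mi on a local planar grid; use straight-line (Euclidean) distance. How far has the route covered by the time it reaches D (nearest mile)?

77 mi

Leg distances:
A→B: 23.8 mi  (cumulative 23.8 mi)
B→C: 17.3 mi  (cumulative 41.1 mi)
C→D: 35.5 mi  (cumulative 76.6 mi)
Cumulative distance at D ≈ 77 mi.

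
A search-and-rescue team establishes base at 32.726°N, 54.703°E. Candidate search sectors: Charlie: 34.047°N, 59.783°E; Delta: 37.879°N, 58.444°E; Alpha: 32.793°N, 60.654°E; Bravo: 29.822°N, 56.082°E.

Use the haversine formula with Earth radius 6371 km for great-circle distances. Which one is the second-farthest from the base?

Alpha

Distance to each, sorted:
Delta: 665.9 km
Alpha: 556.5 km
Charlie: 493.9 km
Bravo: 348.5 km
The second-farthest is Alpha at 556.5 km.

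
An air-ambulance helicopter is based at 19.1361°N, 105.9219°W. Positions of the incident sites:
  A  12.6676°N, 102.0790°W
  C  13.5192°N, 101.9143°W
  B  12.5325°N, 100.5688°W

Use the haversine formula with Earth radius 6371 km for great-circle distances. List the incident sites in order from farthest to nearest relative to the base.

B, A, C

Distance from the base at 19.1361°N, 105.9219°W to each:
B 12.5325°N, 100.5688°W: 930.9 km
A 12.6676°N, 102.0790°W: 828.3 km
C 13.5192°N, 101.9143°W: 756.8 km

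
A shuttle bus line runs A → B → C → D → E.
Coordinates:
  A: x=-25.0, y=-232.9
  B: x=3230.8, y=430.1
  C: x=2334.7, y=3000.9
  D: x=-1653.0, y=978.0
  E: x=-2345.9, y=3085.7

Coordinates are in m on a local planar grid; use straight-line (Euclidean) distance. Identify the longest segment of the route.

C–D

Leg distances:
A→B: 3322.6 m
B→C: 2722.5 m
C→D: 4471.5 m
D→E: 2218.7 m
The longest leg is C–D at 4471.5 m.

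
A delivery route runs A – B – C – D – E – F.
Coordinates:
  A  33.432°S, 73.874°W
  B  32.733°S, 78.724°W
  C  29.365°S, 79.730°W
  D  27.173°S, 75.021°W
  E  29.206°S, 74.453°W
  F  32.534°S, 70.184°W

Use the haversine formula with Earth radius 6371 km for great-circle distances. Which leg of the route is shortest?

Leg distances:
A→B: 458.5 km
B→C: 386.6 km
C→D: 521.5 km
D→E: 232.8 km
E→F: 550.3 km
The shortest leg is D–E at 232.8 km.

D–E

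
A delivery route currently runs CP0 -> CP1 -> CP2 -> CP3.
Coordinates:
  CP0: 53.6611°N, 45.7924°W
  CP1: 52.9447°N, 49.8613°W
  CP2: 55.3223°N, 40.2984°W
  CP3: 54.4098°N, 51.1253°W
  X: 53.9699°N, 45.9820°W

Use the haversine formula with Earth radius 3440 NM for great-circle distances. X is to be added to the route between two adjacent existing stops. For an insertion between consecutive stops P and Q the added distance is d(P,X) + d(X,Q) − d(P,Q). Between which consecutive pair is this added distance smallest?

between CP1 and CP2

Added distance for inserting X between each consecutive pair:
CP0–CP1: 19.3 NM
CP1–CP2: 0.1 NM
CP2–CP3: 18.3 NM
Smallest added distance is 0.1 NM, inserting between CP1 and CP2.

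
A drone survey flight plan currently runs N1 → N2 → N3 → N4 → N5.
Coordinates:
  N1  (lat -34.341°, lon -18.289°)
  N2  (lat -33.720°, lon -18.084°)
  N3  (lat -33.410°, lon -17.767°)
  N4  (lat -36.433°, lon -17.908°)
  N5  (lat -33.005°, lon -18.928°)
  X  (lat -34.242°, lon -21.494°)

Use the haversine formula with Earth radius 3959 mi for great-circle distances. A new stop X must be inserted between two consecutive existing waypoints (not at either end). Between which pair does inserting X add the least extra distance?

Added distance for inserting X between each consecutive pair:
N1–N2: 337.3 mi
N2–N3: 392.0 mi
N3–N4: 265.0 mi
N4–N5: 179.3 mi
Smallest added distance is 179.3 mi, inserting between N4 and N5.

between N4 and N5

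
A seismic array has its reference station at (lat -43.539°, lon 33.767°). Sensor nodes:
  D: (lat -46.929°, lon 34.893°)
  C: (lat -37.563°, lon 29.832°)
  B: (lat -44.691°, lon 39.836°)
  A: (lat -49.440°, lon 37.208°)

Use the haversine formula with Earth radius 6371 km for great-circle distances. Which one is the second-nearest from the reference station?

B

Distance to each, sorted:
D: 387.1 km
B: 501.0 km
A: 706.9 km
C: 742.8 km
The second-nearest is B at 501.0 km.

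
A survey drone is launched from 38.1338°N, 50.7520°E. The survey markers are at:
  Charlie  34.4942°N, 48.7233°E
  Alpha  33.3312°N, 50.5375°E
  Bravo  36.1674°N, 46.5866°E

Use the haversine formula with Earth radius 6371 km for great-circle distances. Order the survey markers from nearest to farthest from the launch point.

Bravo, Charlie, Alpha

Distances from the launch point:
Bravo 36.1674°N, 46.5866°E: 429.0 km
Charlie 34.4942°N, 48.7233°E: 443.6 km
Alpha 33.3312°N, 50.5375°E: 534.4 km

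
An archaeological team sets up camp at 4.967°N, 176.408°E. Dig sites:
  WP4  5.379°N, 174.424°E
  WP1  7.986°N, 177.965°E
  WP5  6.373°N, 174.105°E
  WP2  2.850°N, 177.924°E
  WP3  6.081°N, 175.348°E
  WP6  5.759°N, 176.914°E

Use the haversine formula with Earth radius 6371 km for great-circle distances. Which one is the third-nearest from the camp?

WP4

Distances from the camp (4.967°N, 176.408°E):
WP6: 104.4 km
WP3: 170.6 km
WP4: 224.4 km
WP2: 289.3 km
WP5: 299.0 km
WP1: 377.2 km
The third-nearest is WP4 at 224.4 km.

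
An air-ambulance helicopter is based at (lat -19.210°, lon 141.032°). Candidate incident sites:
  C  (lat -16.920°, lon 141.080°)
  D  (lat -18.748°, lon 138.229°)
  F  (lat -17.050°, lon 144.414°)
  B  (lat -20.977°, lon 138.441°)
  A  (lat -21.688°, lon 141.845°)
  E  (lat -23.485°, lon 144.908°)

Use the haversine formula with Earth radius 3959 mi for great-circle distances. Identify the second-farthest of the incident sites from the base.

Distances from the base ((lat -19.210°, lon 141.032°)):
E: 386.6 mi
F: 267.6 mi
B: 207.8 mi
D: 185.9 mi
A: 179.1 mi
C: 158.3 mi
The second-farthest is F at 267.6 mi.

F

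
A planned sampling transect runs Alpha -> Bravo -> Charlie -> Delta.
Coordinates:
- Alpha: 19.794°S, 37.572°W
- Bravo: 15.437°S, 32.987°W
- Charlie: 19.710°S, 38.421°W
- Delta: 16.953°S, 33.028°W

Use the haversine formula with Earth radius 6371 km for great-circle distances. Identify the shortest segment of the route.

Charlie–Delta

Leg distances:
Alpha→Bravo: 686.1 km
Bravo→Charlie: 746.6 km
Charlie→Delta: 646.5 km
The shortest leg is Charlie–Delta at 646.5 km.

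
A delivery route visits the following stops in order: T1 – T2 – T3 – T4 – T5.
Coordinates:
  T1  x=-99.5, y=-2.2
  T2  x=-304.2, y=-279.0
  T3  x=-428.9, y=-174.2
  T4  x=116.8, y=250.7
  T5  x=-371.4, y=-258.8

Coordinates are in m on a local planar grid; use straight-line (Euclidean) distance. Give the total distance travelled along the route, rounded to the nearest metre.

Leg distances:
T1→T2: 344.3 m  (cumulative 344.3 m)
T2→T3: 162.9 m  (cumulative 507.2 m)
T3→T4: 691.6 m  (cumulative 1198.8 m)
T4→T5: 705.6 m  (cumulative 1904.4 m)
Total route length ≈ 1904 m.

1904 m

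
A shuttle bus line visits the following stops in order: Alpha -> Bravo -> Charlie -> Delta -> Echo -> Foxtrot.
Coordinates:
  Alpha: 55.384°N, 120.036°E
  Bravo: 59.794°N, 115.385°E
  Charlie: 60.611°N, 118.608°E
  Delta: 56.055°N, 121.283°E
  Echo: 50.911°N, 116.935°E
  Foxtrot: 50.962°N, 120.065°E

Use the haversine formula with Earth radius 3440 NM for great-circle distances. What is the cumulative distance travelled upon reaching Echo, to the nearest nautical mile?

1044 NM

Leg distances:
Alpha→Bravo: 304.0 NM  (cumulative 304.0 NM)
Bravo→Charlie: 107.9 NM  (cumulative 411.9 NM)
Charlie→Delta: 286.2 NM  (cumulative 698.1 NM)
Delta→Echo: 345.5 NM  (cumulative 1043.6 NM)
Cumulative distance at Echo ≈ 1044 NM.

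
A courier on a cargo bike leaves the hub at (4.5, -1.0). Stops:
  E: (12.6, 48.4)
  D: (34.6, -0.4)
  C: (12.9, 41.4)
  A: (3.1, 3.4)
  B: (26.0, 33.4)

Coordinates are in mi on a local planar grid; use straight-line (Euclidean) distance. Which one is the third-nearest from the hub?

Distances from the hub ((4.5, -1.0)):
A: 4.6 mi
D: 30.1 mi
B: 40.6 mi
C: 43.2 mi
E: 50.1 mi
The third-nearest is B at 40.6 mi.

B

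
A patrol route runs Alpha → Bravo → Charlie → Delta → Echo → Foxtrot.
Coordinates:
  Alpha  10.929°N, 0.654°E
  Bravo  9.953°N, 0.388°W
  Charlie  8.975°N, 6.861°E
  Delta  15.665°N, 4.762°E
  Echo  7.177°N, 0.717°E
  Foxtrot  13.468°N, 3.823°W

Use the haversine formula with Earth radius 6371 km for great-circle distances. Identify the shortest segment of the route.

Alpha–Bravo

Leg distances:
Alpha→Bravo: 157.4 km
Bravo→Charlie: 802.5 km
Charlie→Delta: 778.0 km
Delta→Echo: 1041.5 km
Echo→Foxtrot: 857.7 km
The shortest leg is Alpha–Bravo at 157.4 km.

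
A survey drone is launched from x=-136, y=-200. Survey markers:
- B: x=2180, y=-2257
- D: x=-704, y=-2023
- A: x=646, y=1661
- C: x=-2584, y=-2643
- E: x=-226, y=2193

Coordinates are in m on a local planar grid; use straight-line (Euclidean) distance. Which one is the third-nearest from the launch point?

Distances from the launch point (x=-136, y=-200):
D: 1909.4 m
A: 2018.6 m
E: 2394.7 m
B: 3097.6 m
C: 3458.5 m
The third-nearest is E at 2394.7 m.

E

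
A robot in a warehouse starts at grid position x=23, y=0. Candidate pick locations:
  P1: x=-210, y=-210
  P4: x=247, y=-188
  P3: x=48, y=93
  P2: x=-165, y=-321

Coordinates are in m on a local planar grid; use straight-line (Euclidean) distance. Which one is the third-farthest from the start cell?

P4

Distances from the start cell (x=23, y=0):
P2: 372.0 m
P1: 313.7 m
P4: 292.4 m
P3: 96.3 m
The third-farthest is P4 at 292.4 m.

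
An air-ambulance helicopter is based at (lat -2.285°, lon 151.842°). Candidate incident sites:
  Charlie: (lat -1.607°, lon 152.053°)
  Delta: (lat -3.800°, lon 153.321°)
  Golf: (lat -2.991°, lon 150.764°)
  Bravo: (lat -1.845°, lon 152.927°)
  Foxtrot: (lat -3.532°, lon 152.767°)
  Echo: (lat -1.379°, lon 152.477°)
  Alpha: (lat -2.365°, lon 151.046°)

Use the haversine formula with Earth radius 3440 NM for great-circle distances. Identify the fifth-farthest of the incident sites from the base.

Echo

Distance to each, sorted:
Delta: 127.0 NM
Foxtrot: 93.2 NM
Golf: 77.3 NM
Bravo: 70.3 NM
Echo: 66.4 NM
Alpha: 48.0 NM
Charlie: 42.6 NM
The fifth-farthest is Echo at 66.4 NM.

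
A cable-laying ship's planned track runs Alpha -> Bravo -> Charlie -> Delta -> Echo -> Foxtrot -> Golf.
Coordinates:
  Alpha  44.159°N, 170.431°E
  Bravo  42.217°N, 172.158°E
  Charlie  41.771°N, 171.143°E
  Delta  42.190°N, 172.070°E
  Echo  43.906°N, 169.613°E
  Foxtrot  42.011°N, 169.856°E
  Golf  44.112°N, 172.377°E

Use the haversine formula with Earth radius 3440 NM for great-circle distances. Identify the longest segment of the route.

Foxtrot–Golf

Leg distances:
Alpha→Bravo: 139.0 NM
Bravo→Charlie: 52.6 NM
Charlie→Delta: 48.4 NM
Delta→Echo: 149.1 NM
Echo→Foxtrot: 114.3 NM
Foxtrot→Golf: 167.7 NM
The longest leg is Foxtrot–Golf at 167.7 NM.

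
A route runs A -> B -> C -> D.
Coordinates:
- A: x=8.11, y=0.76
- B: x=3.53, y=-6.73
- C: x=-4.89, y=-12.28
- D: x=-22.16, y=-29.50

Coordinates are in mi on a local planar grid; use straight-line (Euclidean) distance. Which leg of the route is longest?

Leg distances:
A→B: 8.8 mi
B→C: 10.1 mi
C→D: 24.4 mi
The longest leg is C–D at 24.4 mi.

C–D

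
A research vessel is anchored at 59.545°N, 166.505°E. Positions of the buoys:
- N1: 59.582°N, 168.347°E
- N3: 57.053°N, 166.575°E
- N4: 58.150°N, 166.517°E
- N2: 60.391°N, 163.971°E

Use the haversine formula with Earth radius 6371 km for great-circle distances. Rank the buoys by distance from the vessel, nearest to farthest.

N1, N4, N2, N3

Computing each great-circle distance from 59.545°N, 166.505°E:
N1 59.582°N, 168.347°E: 103.8 km
N4 58.150°N, 166.517°E: 155.1 km
N2 60.391°N, 163.971°E: 169.5 km
N3 57.053°N, 166.575°E: 277.1 km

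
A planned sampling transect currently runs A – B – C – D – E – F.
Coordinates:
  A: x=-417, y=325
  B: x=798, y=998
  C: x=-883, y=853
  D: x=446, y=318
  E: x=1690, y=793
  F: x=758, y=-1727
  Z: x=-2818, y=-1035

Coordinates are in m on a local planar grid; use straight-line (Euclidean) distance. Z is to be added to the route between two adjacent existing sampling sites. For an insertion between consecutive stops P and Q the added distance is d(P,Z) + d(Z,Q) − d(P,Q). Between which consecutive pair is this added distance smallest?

Added distance for inserting Z between each consecutive pair:
A–B: 5518.8 m
B–C: 5164.5 m
C–D: 4804.1 m
D–E: 7066.2 m
E–F: 5820.0 m
Smallest added distance is 4804.1 m, inserting between C and D.

between C and D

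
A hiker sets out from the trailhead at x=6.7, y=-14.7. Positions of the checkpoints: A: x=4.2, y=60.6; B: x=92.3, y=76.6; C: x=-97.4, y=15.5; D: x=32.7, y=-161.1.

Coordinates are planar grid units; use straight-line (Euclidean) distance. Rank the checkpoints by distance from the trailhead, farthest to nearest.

D, B, C, A

Distances from the trailhead:
D x=32.7, y=-161.1: 148.7
B x=92.3, y=76.6: 125.2
C x=-97.4, y=15.5: 108.4
A x=4.2, y=60.6: 75.3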